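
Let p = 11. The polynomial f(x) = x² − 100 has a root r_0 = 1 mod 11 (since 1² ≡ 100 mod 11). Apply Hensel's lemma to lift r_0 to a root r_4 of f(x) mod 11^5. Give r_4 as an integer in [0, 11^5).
r_4 = 161041 (mod 161051)

Hensel's recurrence: r_{i+1} = r_i − f(r_i)·(f′(r_i))^{-1} mod 11^{i+2}, with f′(x) = 2x. Iterate:
  r_0 = 1 (mod 11)
  r_1 = 111 (mod 121)
  r_2 = 1321 (mod 1331)
  r_3 = 14631 (mod 14641)
  r_4 = 161041 (mod 161051)
Final: r_4 = 161041, and one checks f(r_4) ≡ 0 mod 11^5.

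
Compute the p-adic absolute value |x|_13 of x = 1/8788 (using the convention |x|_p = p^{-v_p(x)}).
|1/8788|_13 = 2197

Step 1 — compute v_13(x) by factoring powers of 13 out of the numerator and denominator: v_13(1/8788) = -3. Step 2 — apply |x|_p = p^{-v_p(x)} = 13^{3} = 2197.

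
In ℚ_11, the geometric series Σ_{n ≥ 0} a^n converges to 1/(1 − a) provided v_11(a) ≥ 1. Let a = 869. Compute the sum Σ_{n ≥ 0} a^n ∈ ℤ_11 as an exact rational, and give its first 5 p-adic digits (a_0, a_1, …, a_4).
Σ a^n = 1/(1 − a) = -1/868;  first 5 digits = (1, 2, 0, 4, 9)

v_11(a) = 1 ≥ 1, so the series converges in ℤ_11 to 1/(1 − a) = 1/(1 − 869) = -1/868. Expand this rational in ℤ_11: compute digits iteratively via d_i = x_i mod 11, x_{i+1} = (x_i − d_i)/11. The first 5 digits are (1, 2, 0, 4, 9).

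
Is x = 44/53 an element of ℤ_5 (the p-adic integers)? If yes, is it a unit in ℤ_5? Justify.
x ∈ ℤ_5^× (unit); v_5(x) = 0

ℤ_5 = {x ∈ ℚ_5 : v_5(x) ≥ 0} and ℤ_5^× = {x ∈ ℤ_5 : v_5(x) = 0}. Here v_5(44/53) = v_5(num) − v_5(den) = 0; compare against these criteria.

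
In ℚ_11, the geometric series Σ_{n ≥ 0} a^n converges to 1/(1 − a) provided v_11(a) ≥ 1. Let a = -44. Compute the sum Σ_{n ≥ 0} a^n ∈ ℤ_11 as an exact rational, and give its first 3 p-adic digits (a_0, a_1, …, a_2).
Σ a^n = 1/(1 − a) = 1/45;  first 3 digits = (1, 7, 4)

v_11(a) = 1 ≥ 1, so the series converges in ℤ_11 to 1/(1 − a) = 1/(1 − (-44)) = 1/45. Expand this rational in ℤ_11: compute digits iteratively via d_i = x_i mod 11, x_{i+1} = (x_i − d_i)/11. The first 3 digits are (1, 7, 4).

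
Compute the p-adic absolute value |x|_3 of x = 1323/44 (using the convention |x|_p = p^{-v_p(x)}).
|1323/44|_3 = 1/27

Step 1 — compute v_3(x) by factoring powers of 3 out of the numerator and denominator: v_3(1323/44) = 3. Step 2 — apply |x|_p = p^{-v_p(x)} = 3^{-3} = 1/27.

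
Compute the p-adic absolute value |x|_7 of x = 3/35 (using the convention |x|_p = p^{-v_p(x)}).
|3/35|_7 = 7

Step 1 — compute v_7(x) by factoring powers of 7 out of the numerator and denominator: v_7(3/35) = -1. Step 2 — apply |x|_p = p^{-v_p(x)} = 7^{1} = 7.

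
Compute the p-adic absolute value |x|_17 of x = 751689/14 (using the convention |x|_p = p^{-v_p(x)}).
|751689/14|_17 = 1/83521

Step 1 — compute v_17(x) by factoring powers of 17 out of the numerator and denominator: v_17(751689/14) = 4. Step 2 — apply |x|_p = p^{-v_p(x)} = 17^{-4} = 1/83521.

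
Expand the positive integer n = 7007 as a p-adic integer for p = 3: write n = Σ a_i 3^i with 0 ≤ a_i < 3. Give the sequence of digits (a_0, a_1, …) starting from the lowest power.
(a_0, a_1, …) = (2, 1, 1, 1, 2, 1, 0, 0, 1)

Repeated division by 3 gives the digits low-to-high: 7007 = 2 + 1·3^1 + 1·3^2 + 1·3^3 + 2·3^4 + 1·3^5 + 1·3^8. Digit sequence: (2, 1, 1, 1, 2, 1, 0, 0, 1).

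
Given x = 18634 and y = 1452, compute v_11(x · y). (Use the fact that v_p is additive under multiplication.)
v_11(27056568) = 5

v_p(x) = 3 (factor: 18634 = 11^3 · 14); v_p(y) = 2 (factor: 1452 = 11^2 · 12). Additivity: v_p(xy) = v_p(x) + v_p(y) = 3 + 2 = 5. (Direct check: xy = 27056568 = 11^5 · (168).)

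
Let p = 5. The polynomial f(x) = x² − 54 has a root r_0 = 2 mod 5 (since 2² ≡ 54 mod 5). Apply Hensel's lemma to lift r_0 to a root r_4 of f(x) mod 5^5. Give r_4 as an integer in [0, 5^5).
r_4 = 952 (mod 3125)

Hensel's recurrence: r_{i+1} = r_i − f(r_i)·(f′(r_i))^{-1} mod 5^{i+2}, with f′(x) = 2x. Iterate:
  r_0 = 2 (mod 5)
  r_1 = 2 (mod 25)
  r_2 = 77 (mod 125)
  r_3 = 327 (mod 625)
  r_4 = 952 (mod 3125)
Final: r_4 = 952, and one checks f(r_4) ≡ 0 mod 5^5.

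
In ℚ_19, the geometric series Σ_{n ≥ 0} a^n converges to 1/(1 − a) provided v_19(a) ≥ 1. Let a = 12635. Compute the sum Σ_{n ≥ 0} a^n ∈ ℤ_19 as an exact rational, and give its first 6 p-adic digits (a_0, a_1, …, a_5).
Σ a^n = 1/(1 − a) = -1/12634;  first 6 digits = (1, 0, 16, 1, 9, 7)

v_19(a) = 2 ≥ 1, so the series converges in ℤ_19 to 1/(1 − a) = 1/(1 − 12635) = -1/12634. Expand this rational in ℤ_19: compute digits iteratively via d_i = x_i mod 19, x_{i+1} = (x_i − d_i)/19. The first 6 digits are (1, 0, 16, 1, 9, 7).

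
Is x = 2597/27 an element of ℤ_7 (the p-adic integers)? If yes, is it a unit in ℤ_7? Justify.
x ∈ ℤ_7 but not a unit; v_7(x) = 2 > 0

ℤ_7 = {x ∈ ℚ_7 : v_7(x) ≥ 0} and ℤ_7^× = {x ∈ ℤ_7 : v_7(x) = 0}. Here v_7(2597/27) = v_7(num) − v_7(den) = 2; compare against these criteria.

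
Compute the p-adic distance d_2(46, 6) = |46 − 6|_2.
d_2(46, 6) = 1/8

Step 1 — x − y = 46 − 6 = 40. Step 2 — v_2(40) = 3 (factor: 40 = (2^3 · 5); the sign does not affect v_p). Step 3 — |x − y|_2 = 2^{-3} = 1/8.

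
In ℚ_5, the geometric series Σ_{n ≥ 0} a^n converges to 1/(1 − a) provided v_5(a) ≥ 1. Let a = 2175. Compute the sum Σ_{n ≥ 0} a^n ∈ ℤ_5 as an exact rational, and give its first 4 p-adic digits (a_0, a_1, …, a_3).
Σ a^n = 1/(1 − a) = -1/2174;  first 4 digits = (1, 0, 2, 2)

v_5(a) = 2 ≥ 1, so the series converges in ℤ_5 to 1/(1 − a) = 1/(1 − 2175) = -1/2174. Expand this rational in ℤ_5: compute digits iteratively via d_i = x_i mod 5, x_{i+1} = (x_i − d_i)/5. The first 4 digits are (1, 0, 2, 2).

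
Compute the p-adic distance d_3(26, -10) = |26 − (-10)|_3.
d_3(26, -10) = 1/9

Step 1 — x − y = 26 − (-10) = 36. Step 2 — v_3(36) = 2 (factor: 36 = (3^2 · 4); the sign does not affect v_p). Step 3 — |x − y|_3 = 3^{-2} = 1/9.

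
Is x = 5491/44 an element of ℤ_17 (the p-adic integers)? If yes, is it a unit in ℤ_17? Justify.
x ∈ ℤ_17 but not a unit; v_17(x) = 2 > 0

ℤ_17 = {x ∈ ℚ_17 : v_17(x) ≥ 0} and ℤ_17^× = {x ∈ ℤ_17 : v_17(x) = 0}. Here v_17(5491/44) = v_17(num) − v_17(den) = 2; compare against these criteria.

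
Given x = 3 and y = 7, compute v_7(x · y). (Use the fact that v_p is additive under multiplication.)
v_7(21) = 1

v_p(x) = 0 (factor: 3 = 7^0 · 3); v_p(y) = 1 (factor: 7 = 7^1 · 1). Additivity: v_p(xy) = v_p(x) + v_p(y) = 0 + 1 = 1. (Direct check: xy = 21 = 7^1 · (3).)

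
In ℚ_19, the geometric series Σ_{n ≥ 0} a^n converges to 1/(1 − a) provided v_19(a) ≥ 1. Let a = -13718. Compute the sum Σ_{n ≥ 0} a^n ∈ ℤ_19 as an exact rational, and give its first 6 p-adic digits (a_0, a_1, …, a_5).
Σ a^n = 1/(1 − a) = 1/13719;  first 6 digits = (1, 0, 0, 17, 18, 18)

v_19(a) = 3 ≥ 1, so the series converges in ℤ_19 to 1/(1 − a) = 1/(1 − (-13718)) = 1/13719. Expand this rational in ℤ_19: compute digits iteratively via d_i = x_i mod 19, x_{i+1} = (x_i − d_i)/19. The first 6 digits are (1, 0, 0, 17, 18, 18).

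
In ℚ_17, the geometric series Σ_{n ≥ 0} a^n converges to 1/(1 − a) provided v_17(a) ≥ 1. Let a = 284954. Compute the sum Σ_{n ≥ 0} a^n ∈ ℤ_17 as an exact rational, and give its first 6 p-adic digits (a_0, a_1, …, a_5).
Σ a^n = 1/(1 − a) = -1/284953;  first 6 digits = (1, 0, 0, 7, 3, 0)

v_17(a) = 3 ≥ 1, so the series converges in ℤ_17 to 1/(1 − a) = 1/(1 − 284954) = -1/284953. Expand this rational in ℤ_17: compute digits iteratively via d_i = x_i mod 17, x_{i+1} = (x_i − d_i)/17. The first 6 digits are (1, 0, 0, 7, 3, 0).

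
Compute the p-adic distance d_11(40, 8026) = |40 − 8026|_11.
d_11(40, 8026) = 1/1331

Step 1 — x − y = 40 − 8026 = -7986. Step 2 — v_11(-7986) = 3 (factor: -7986 = −(11^3 · 6); the sign does not affect v_p). Step 3 — |x − y|_11 = 11^{-3} = 1/1331.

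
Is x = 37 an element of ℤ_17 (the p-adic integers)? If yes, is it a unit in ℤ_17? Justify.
x ∈ ℤ_17^× (unit); v_17(x) = 0

ℤ_17 = {x ∈ ℚ_17 : v_17(x) ≥ 0} and ℤ_17^× = {x ∈ ℤ_17 : v_17(x) = 0}. Here v_17(37) = v_17(num) − v_17(den) = 0; compare against these criteria.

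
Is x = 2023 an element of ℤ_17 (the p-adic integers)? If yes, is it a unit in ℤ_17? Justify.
x ∈ ℤ_17 but not a unit; v_17(x) = 2 > 0

ℤ_17 = {x ∈ ℚ_17 : v_17(x) ≥ 0} and ℤ_17^× = {x ∈ ℤ_17 : v_17(x) = 0}. Here v_17(2023) = v_17(num) − v_17(den) = 2; compare against these criteria.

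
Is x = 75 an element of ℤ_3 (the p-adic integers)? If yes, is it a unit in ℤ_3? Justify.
x ∈ ℤ_3 but not a unit; v_3(x) = 1 > 0

ℤ_3 = {x ∈ ℚ_3 : v_3(x) ≥ 0} and ℤ_3^× = {x ∈ ℤ_3 : v_3(x) = 0}. Here v_3(75) = v_3(num) − v_3(den) = 1; compare against these criteria.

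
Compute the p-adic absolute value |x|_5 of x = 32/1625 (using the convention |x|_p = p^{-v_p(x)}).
|32/1625|_5 = 125

Step 1 — compute v_5(x) by factoring powers of 5 out of the numerator and denominator: v_5(32/1625) = -3. Step 2 — apply |x|_p = p^{-v_p(x)} = 5^{3} = 125.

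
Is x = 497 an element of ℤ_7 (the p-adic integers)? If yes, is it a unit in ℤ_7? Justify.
x ∈ ℤ_7 but not a unit; v_7(x) = 1 > 0

ℤ_7 = {x ∈ ℚ_7 : v_7(x) ≥ 0} and ℤ_7^× = {x ∈ ℤ_7 : v_7(x) = 0}. Here v_7(497) = v_7(num) − v_7(den) = 1; compare against these criteria.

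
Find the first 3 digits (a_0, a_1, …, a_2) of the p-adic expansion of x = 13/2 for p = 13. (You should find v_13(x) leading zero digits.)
(a_0, …, a_2) = (0, 7, 6)

v_13(13/2) = 1, so a_0 = ... = a_0 = 0. Factor out: x = 13^1 · u with u = 1/2 a unit in ℤ_13. Expand u iteratively via a_{v+i} = u_i mod 13, u_{i+1} = (u_i − a_{v+i})/13:
  u_0 = 1/2;  a_1 = 7;  u_1 = (u_0 − 7)/13 = -1/2
  u_1 = -1/2;  a_2 = 6;  u_2 = (u_1 − 6)/13 = -1/2
Digits: (0, 7, 6).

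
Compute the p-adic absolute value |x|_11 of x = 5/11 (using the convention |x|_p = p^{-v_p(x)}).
|5/11|_11 = 11

Step 1 — compute v_11(x) by factoring powers of 11 out of the numerator and denominator: v_11(5/11) = -1. Step 2 — apply |x|_p = p^{-v_p(x)} = 11^{1} = 11.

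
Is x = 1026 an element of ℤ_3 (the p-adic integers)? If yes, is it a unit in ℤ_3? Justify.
x ∈ ℤ_3 but not a unit; v_3(x) = 3 > 0

ℤ_3 = {x ∈ ℚ_3 : v_3(x) ≥ 0} and ℤ_3^× = {x ∈ ℤ_3 : v_3(x) = 0}. Here v_3(1026) = v_3(num) − v_3(den) = 3; compare against these criteria.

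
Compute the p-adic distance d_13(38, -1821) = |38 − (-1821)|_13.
d_13(38, -1821) = 1/169

Step 1 — x − y = 38 − (-1821) = 1859. Step 2 — v_13(1859) = 2 (factor: 1859 = (13^2 · 11); the sign does not affect v_p). Step 3 — |x − y|_13 = 13^{-2} = 1/169.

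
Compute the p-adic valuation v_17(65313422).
v_17(65313422) = 5

v_17(n) is the largest exponent k such that 17^k divides n. Factor out: 65313422 = 17^5 · 46. (Sign doesn't affect v_p.) So v_17(65313422) = 5.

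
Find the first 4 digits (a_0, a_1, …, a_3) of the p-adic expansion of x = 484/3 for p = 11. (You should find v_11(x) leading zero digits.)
(a_0, …, a_3) = (0, 0, 5, 7)

v_11(484/3) = 2, so a_0 = ... = a_1 = 0. Factor out: x = 11^2 · u with u = 4/3 a unit in ℤ_11. Expand u iteratively via a_{v+i} = u_i mod 11, u_{i+1} = (u_i − a_{v+i})/11:
  u_0 = 4/3;  a_2 = 5;  u_1 = (u_0 − 5)/11 = -1/3
  u_1 = -1/3;  a_3 = 7;  u_2 = (u_1 − 7)/11 = -2/3
Digits: (0, 0, 5, 7).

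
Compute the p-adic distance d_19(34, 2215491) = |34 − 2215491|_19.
d_19(34, 2215491) = 1/130321

Step 1 — x − y = 34 − 2215491 = -2215457. Step 2 — v_19(-2215457) = 4 (factor: -2215457 = −(19^4 · 17); the sign does not affect v_p). Step 3 — |x − y|_19 = 19^{-4} = 1/130321.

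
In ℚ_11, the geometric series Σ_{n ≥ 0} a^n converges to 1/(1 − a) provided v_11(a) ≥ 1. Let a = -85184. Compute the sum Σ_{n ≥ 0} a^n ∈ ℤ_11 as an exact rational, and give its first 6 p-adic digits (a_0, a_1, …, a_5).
Σ a^n = 1/(1 − a) = 1/85185;  first 6 digits = (1, 0, 0, 2, 5, 10)

v_11(a) = 3 ≥ 1, so the series converges in ℤ_11 to 1/(1 − a) = 1/(1 − (-85184)) = 1/85185. Expand this rational in ℤ_11: compute digits iteratively via d_i = x_i mod 11, x_{i+1} = (x_i − d_i)/11. The first 6 digits are (1, 0, 0, 2, 5, 10).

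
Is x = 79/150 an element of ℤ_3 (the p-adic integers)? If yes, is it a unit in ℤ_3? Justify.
x ∉ ℤ_3 (v_3(x) = -1 < 0)

ℤ_3 = {x ∈ ℚ_3 : v_3(x) ≥ 0} and ℤ_3^× = {x ∈ ℤ_3 : v_3(x) = 0}. Here v_3(79/150) = v_3(num) − v_3(den) = -1; compare against these criteria.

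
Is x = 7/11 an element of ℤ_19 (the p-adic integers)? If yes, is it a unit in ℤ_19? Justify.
x ∈ ℤ_19^× (unit); v_19(x) = 0

ℤ_19 = {x ∈ ℚ_19 : v_19(x) ≥ 0} and ℤ_19^× = {x ∈ ℤ_19 : v_19(x) = 0}. Here v_19(7/11) = v_19(num) − v_19(den) = 0; compare against these criteria.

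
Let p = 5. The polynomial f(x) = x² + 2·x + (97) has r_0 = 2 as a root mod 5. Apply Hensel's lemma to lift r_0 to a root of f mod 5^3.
r_2 = 22 (mod 125)

Hensel: r_{i+1} = r_i − f(r_i)·(f′(r_i))^{-1} mod 5^{i+2}, f′(x) = 2x + 2. Iterate:
  r_0 = 2 (mod 5)
  r_1 = 22 (mod 25)
  r_2 = 22 (mod 125)
Final: r = 22 satisfies f(r) ≡ 0 mod 5^3.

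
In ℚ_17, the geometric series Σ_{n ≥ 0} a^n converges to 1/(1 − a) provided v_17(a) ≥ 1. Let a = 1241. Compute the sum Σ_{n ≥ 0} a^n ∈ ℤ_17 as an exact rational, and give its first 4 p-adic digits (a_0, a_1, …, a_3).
Σ a^n = 1/(1 − a) = -1/1240;  first 4 digits = (1, 5, 12, 13)

v_17(a) = 1 ≥ 1, so the series converges in ℤ_17 to 1/(1 − a) = 1/(1 − 1241) = -1/1240. Expand this rational in ℤ_17: compute digits iteratively via d_i = x_i mod 17, x_{i+1} = (x_i − d_i)/17. The first 4 digits are (1, 5, 12, 13).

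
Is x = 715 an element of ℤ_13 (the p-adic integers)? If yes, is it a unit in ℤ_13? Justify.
x ∈ ℤ_13 but not a unit; v_13(x) = 1 > 0

ℤ_13 = {x ∈ ℚ_13 : v_13(x) ≥ 0} and ℤ_13^× = {x ∈ ℤ_13 : v_13(x) = 0}. Here v_13(715) = v_13(num) − v_13(den) = 1; compare against these criteria.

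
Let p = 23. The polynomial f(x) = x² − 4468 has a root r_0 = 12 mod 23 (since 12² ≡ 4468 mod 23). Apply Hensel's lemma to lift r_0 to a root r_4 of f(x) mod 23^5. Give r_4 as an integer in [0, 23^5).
r_4 = 4386043 (mod 6436343)

Hensel's recurrence: r_{i+1} = r_i − f(r_i)·(f′(r_i))^{-1} mod 23^{i+2}, with f′(x) = 2x. Iterate:
  r_0 = 12 (mod 23)
  r_1 = 104 (mod 529)
  r_2 = 5923 (mod 12167)
  r_3 = 188428 (mod 279841)
  r_4 = 4386043 (mod 6436343)
Final: r_4 = 4386043, and one checks f(r_4) ≡ 0 mod 23^5.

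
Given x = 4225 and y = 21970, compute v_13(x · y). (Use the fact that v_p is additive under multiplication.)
v_13(92823250) = 5

v_p(x) = 2 (factor: 4225 = 13^2 · 25); v_p(y) = 3 (factor: 21970 = 13^3 · 10). Additivity: v_p(xy) = v_p(x) + v_p(y) = 2 + 3 = 5. (Direct check: xy = 92823250 = 13^5 · (250).)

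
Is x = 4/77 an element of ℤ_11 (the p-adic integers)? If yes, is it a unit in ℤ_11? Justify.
x ∉ ℤ_11 (v_11(x) = -1 < 0)

ℤ_11 = {x ∈ ℚ_11 : v_11(x) ≥ 0} and ℤ_11^× = {x ∈ ℤ_11 : v_11(x) = 0}. Here v_11(4/77) = v_11(num) − v_11(den) = -1; compare against these criteria.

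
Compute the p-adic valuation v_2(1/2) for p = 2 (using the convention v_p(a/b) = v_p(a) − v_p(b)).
v_2(1/2) = -1

Factor powers of 2 from the numerator and denominator of the reduced fraction: 1 = 2^0 · 1 and 2 = 2^1 · 1. Apply v_p(a/b) = v_p(a) − v_p(b): v_2(1/2) = 0 − 1 = -1.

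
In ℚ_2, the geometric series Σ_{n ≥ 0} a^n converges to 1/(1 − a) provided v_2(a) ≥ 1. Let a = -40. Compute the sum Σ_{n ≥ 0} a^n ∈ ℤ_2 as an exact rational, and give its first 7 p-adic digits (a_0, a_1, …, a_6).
Σ a^n = 1/(1 − a) = 1/41;  first 7 digits = (1, 0, 0, 1, 1, 0, 0)

v_2(a) = 3 ≥ 1, so the series converges in ℤ_2 to 1/(1 − a) = 1/(1 − (-40)) = 1/41. Expand this rational in ℤ_2: compute digits iteratively via d_i = x_i mod 2, x_{i+1} = (x_i − d_i)/2. The first 7 digits are (1, 0, 0, 1, 1, 0, 0).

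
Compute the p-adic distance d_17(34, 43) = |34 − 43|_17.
d_17(34, 43) = 1

Step 1 — x − y = 34 − 43 = -9. Step 2 — v_17(-9) = 0 (factor: -9 = −(17^0 · 9); the sign does not affect v_p). Step 3 — |x − y|_17 = 17^{0} = 1.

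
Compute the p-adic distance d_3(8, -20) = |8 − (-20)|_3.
d_3(8, -20) = 1

Step 1 — x − y = 8 − (-20) = 28. Step 2 — v_3(28) = 0 (factor: 28 = (3^0 · 28); the sign does not affect v_p). Step 3 — |x − y|_3 = 3^{0} = 1.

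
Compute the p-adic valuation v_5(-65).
v_5(-65) = 1

v_5(n) is the largest exponent k such that 5^k divides n. Factor out: -65 = -5^1 · 13. (Sign doesn't affect v_p.) So v_5(-65) = 1.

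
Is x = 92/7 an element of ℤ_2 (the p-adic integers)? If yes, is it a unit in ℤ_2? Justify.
x ∈ ℤ_2 but not a unit; v_2(x) = 2 > 0

ℤ_2 = {x ∈ ℚ_2 : v_2(x) ≥ 0} and ℤ_2^× = {x ∈ ℤ_2 : v_2(x) = 0}. Here v_2(92/7) = v_2(num) − v_2(den) = 2; compare against these criteria.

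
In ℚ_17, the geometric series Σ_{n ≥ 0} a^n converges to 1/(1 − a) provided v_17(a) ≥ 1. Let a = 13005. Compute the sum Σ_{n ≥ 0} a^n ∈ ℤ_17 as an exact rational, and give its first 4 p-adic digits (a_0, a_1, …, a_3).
Σ a^n = 1/(1 − a) = -1/13004;  first 4 digits = (1, 0, 11, 2)

v_17(a) = 2 ≥ 1, so the series converges in ℤ_17 to 1/(1 − a) = 1/(1 − 13005) = -1/13004. Expand this rational in ℤ_17: compute digits iteratively via d_i = x_i mod 17, x_{i+1} = (x_i − d_i)/17. The first 4 digits are (1, 0, 11, 2).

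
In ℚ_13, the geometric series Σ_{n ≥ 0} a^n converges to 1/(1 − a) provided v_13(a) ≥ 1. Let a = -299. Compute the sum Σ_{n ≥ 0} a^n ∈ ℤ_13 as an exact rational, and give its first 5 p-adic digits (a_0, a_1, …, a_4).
Σ a^n = 1/(1 − a) = 1/300;  first 5 digits = (1, 3, 7, 2, 6)

v_13(a) = 1 ≥ 1, so the series converges in ℤ_13 to 1/(1 − a) = 1/(1 − (-299)) = 1/300. Expand this rational in ℤ_13: compute digits iteratively via d_i = x_i mod 13, x_{i+1} = (x_i − d_i)/13. The first 5 digits are (1, 3, 7, 2, 6).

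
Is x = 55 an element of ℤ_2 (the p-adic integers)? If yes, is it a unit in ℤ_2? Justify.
x ∈ ℤ_2^× (unit); v_2(x) = 0

ℤ_2 = {x ∈ ℚ_2 : v_2(x) ≥ 0} and ℤ_2^× = {x ∈ ℤ_2 : v_2(x) = 0}. Here v_2(55) = v_2(num) − v_2(den) = 0; compare against these criteria.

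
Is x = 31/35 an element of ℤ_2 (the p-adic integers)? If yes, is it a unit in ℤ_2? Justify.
x ∈ ℤ_2^× (unit); v_2(x) = 0

ℤ_2 = {x ∈ ℚ_2 : v_2(x) ≥ 0} and ℤ_2^× = {x ∈ ℤ_2 : v_2(x) = 0}. Here v_2(31/35) = v_2(num) − v_2(den) = 0; compare against these criteria.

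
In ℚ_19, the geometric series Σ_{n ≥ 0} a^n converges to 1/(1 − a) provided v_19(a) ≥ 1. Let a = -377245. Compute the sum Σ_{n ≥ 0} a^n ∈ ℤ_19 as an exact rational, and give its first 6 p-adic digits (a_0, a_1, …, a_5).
Σ a^n = 1/(1 − a) = 1/377246;  first 6 digits = (1, 0, 0, 2, 16, 18)

v_19(a) = 3 ≥ 1, so the series converges in ℤ_19 to 1/(1 − a) = 1/(1 − (-377245)) = 1/377246. Expand this rational in ℤ_19: compute digits iteratively via d_i = x_i mod 19, x_{i+1} = (x_i − d_i)/19. The first 6 digits are (1, 0, 0, 2, 16, 18).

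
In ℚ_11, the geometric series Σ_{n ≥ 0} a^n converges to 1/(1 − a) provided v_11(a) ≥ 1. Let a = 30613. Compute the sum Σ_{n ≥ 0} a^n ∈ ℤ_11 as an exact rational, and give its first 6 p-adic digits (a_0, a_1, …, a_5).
Σ a^n = 1/(1 − a) = -1/30612;  first 6 digits = (1, 0, 0, 1, 2, 0)

v_11(a) = 3 ≥ 1, so the series converges in ℤ_11 to 1/(1 − a) = 1/(1 − 30613) = -1/30612. Expand this rational in ℤ_11: compute digits iteratively via d_i = x_i mod 11, x_{i+1} = (x_i − d_i)/11. The first 6 digits are (1, 0, 0, 1, 2, 0).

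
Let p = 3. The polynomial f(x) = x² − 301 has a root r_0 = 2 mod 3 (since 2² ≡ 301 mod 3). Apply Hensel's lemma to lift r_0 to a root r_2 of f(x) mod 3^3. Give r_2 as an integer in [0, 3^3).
r_2 = 2 (mod 27)

Hensel's recurrence: r_{i+1} = r_i − f(r_i)·(f′(r_i))^{-1} mod 3^{i+2}, with f′(x) = 2x. Iterate:
  r_0 = 2 (mod 3)
  r_1 = 2 (mod 9)
  r_2 = 2 (mod 27)
Final: r_2 = 2, and one checks f(r_2) ≡ 0 mod 3^3.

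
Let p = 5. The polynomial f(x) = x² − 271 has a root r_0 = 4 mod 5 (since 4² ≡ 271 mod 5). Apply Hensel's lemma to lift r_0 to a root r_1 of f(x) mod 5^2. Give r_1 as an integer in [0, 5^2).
r_1 = 14 (mod 25)

Hensel's recurrence: r_{i+1} = r_i − f(r_i)·(f′(r_i))^{-1} mod 5^{i+2}, with f′(x) = 2x. Iterate:
  r_0 = 4 (mod 5)
  r_1 = 14 (mod 25)
Final: r_1 = 14, and one checks f(r_1) ≡ 0 mod 5^2.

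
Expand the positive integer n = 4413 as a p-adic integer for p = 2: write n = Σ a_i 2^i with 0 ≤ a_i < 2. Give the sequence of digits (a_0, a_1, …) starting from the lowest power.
(a_0, a_1, …) = (1, 0, 1, 1, 1, 1, 0, 0, 1, 0, 0, 0, 1)

Repeated division by 2 gives the digits low-to-high: 4413 = 1 + 1·2^2 + 1·2^3 + 1·2^4 + 1·2^5 + 1·2^8 + 1·2^12. Digit sequence: (1, 0, 1, 1, 1, 1, 0, 0, 1, 0, 0, 0, 1).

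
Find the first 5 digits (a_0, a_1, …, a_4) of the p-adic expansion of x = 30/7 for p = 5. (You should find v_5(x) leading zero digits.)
(a_0, …, a_4) = (0, 3, 1, 4, 2)

v_5(30/7) = 1, so a_0 = ... = a_0 = 0. Factor out: x = 5^1 · u with u = 6/7 a unit in ℤ_5. Expand u iteratively via a_{v+i} = u_i mod 5, u_{i+1} = (u_i − a_{v+i})/5:
  u_0 = 6/7;  a_1 = 3;  u_1 = (u_0 − 3)/5 = -3/7
  u_1 = -3/7;  a_2 = 1;  u_2 = (u_1 − 1)/5 = -2/7
  u_2 = -2/7;  a_3 = 4;  u_3 = (u_2 − 4)/5 = -6/7
  u_3 = -6/7;  a_4 = 2;  u_4 = (u_3 − 2)/5 = -4/7
Digits: (0, 3, 1, 4, 2).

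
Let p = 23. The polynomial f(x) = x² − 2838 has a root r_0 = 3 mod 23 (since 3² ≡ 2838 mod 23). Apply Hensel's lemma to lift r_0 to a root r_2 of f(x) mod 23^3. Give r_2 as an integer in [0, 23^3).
r_2 = 5500 (mod 12167)

Hensel's recurrence: r_{i+1} = r_i − f(r_i)·(f′(r_i))^{-1} mod 23^{i+2}, with f′(x) = 2x. Iterate:
  r_0 = 3 (mod 23)
  r_1 = 210 (mod 529)
  r_2 = 5500 (mod 12167)
Final: r_2 = 5500, and one checks f(r_2) ≡ 0 mod 23^3.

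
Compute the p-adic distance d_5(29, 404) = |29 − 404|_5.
d_5(29, 404) = 1/125

Step 1 — x − y = 29 − 404 = -375. Step 2 — v_5(-375) = 3 (factor: -375 = −(5^3 · 3); the sign does not affect v_p). Step 3 — |x − y|_5 = 5^{-3} = 1/125.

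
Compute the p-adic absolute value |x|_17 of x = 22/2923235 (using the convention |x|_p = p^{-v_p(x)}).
|22/2923235|_17 = 83521

Step 1 — compute v_17(x) by factoring powers of 17 out of the numerator and denominator: v_17(22/2923235) = -4. Step 2 — apply |x|_p = p^{-v_p(x)} = 17^{4} = 83521.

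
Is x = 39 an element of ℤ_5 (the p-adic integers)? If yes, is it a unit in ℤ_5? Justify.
x ∈ ℤ_5^× (unit); v_5(x) = 0

ℤ_5 = {x ∈ ℚ_5 : v_5(x) ≥ 0} and ℤ_5^× = {x ∈ ℤ_5 : v_5(x) = 0}. Here v_5(39) = v_5(num) − v_5(den) = 0; compare against these criteria.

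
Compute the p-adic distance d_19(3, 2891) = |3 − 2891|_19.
d_19(3, 2891) = 1/361

Step 1 — x − y = 3 − 2891 = -2888. Step 2 — v_19(-2888) = 2 (factor: -2888 = −(19^2 · 8); the sign does not affect v_p). Step 3 — |x − y|_19 = 19^{-2} = 1/361.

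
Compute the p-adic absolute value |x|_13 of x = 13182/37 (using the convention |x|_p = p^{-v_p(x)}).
|13182/37|_13 = 1/2197

Step 1 — compute v_13(x) by factoring powers of 13 out of the numerator and denominator: v_13(13182/37) = 3. Step 2 — apply |x|_p = p^{-v_p(x)} = 13^{-3} = 1/2197.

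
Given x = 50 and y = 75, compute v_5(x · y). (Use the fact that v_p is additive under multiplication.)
v_5(3750) = 4

v_p(x) = 2 (factor: 50 = 5^2 · 2); v_p(y) = 2 (factor: 75 = 5^2 · 3). Additivity: v_p(xy) = v_p(x) + v_p(y) = 2 + 2 = 4. (Direct check: xy = 3750 = 5^4 · (6).)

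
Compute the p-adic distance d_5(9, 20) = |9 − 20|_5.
d_5(9, 20) = 1

Step 1 — x − y = 9 − 20 = -11. Step 2 — v_5(-11) = 0 (factor: -11 = −(5^0 · 11); the sign does not affect v_p). Step 3 — |x − y|_5 = 5^{0} = 1.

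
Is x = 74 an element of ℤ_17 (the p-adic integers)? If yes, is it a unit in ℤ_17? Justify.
x ∈ ℤ_17^× (unit); v_17(x) = 0

ℤ_17 = {x ∈ ℚ_17 : v_17(x) ≥ 0} and ℤ_17^× = {x ∈ ℤ_17 : v_17(x) = 0}. Here v_17(74) = v_17(num) − v_17(den) = 0; compare against these criteria.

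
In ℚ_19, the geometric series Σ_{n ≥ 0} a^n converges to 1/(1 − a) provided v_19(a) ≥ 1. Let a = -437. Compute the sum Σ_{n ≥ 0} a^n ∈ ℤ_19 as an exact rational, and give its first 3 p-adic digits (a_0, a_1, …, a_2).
Σ a^n = 1/(1 − a) = 1/438;  first 3 digits = (1, 15, 14)

v_19(a) = 1 ≥ 1, so the series converges in ℤ_19 to 1/(1 − a) = 1/(1 − (-437)) = 1/438. Expand this rational in ℤ_19: compute digits iteratively via d_i = x_i mod 19, x_{i+1} = (x_i − d_i)/19. The first 3 digits are (1, 15, 14).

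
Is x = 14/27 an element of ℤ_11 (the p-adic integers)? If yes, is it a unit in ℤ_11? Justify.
x ∈ ℤ_11^× (unit); v_11(x) = 0

ℤ_11 = {x ∈ ℚ_11 : v_11(x) ≥ 0} and ℤ_11^× = {x ∈ ℤ_11 : v_11(x) = 0}. Here v_11(14/27) = v_11(num) − v_11(den) = 0; compare against these criteria.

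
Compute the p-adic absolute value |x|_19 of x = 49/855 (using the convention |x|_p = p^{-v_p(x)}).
|49/855|_19 = 19

Step 1 — compute v_19(x) by factoring powers of 19 out of the numerator and denominator: v_19(49/855) = -1. Step 2 — apply |x|_p = p^{-v_p(x)} = 19^{1} = 19.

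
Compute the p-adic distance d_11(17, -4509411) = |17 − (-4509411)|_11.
d_11(17, -4509411) = 1/161051

Step 1 — x − y = 17 − (-4509411) = 4509428. Step 2 — v_11(4509428) = 5 (factor: 4509428 = (11^5 · 28); the sign does not affect v_p). Step 3 — |x − y|_11 = 11^{-5} = 1/161051.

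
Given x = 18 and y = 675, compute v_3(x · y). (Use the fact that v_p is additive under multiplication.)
v_3(12150) = 5

v_p(x) = 2 (factor: 18 = 3^2 · 2); v_p(y) = 3 (factor: 675 = 3^3 · 25). Additivity: v_p(xy) = v_p(x) + v_p(y) = 2 + 3 = 5. (Direct check: xy = 12150 = 3^5 · (50).)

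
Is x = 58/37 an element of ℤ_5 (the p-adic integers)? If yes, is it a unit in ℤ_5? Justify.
x ∈ ℤ_5^× (unit); v_5(x) = 0

ℤ_5 = {x ∈ ℚ_5 : v_5(x) ≥ 0} and ℤ_5^× = {x ∈ ℤ_5 : v_5(x) = 0}. Here v_5(58/37) = v_5(num) − v_5(den) = 0; compare against these criteria.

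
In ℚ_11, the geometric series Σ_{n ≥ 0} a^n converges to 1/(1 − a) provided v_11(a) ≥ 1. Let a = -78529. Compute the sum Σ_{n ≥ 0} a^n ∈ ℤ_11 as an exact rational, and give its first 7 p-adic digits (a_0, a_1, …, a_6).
Σ a^n = 1/(1 − a) = 1/78530;  first 7 digits = (1, 0, 0, 7, 5, 10, 4)

v_11(a) = 3 ≥ 1, so the series converges in ℤ_11 to 1/(1 − a) = 1/(1 − (-78529)) = 1/78530. Expand this rational in ℤ_11: compute digits iteratively via d_i = x_i mod 11, x_{i+1} = (x_i − d_i)/11. The first 7 digits are (1, 0, 0, 7, 5, 10, 4).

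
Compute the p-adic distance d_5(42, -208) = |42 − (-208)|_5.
d_5(42, -208) = 1/125

Step 1 — x − y = 42 − (-208) = 250. Step 2 — v_5(250) = 3 (factor: 250 = (5^3 · 2); the sign does not affect v_p). Step 3 — |x − y|_5 = 5^{-3} = 1/125.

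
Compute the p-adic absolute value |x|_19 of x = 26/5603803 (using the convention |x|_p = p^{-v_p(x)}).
|26/5603803|_19 = 130321

Step 1 — compute v_19(x) by factoring powers of 19 out of the numerator and denominator: v_19(26/5603803) = -4. Step 2 — apply |x|_p = p^{-v_p(x)} = 19^{4} = 130321.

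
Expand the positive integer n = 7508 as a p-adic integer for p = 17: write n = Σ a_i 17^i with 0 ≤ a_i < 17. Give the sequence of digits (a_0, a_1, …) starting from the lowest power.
(a_0, a_1, …) = (11, 16, 8, 1)

Repeated division by 17 gives the digits low-to-high: 7508 = 11 + 16·17^1 + 8·17^2 + 1·17^3. Digit sequence: (11, 16, 8, 1).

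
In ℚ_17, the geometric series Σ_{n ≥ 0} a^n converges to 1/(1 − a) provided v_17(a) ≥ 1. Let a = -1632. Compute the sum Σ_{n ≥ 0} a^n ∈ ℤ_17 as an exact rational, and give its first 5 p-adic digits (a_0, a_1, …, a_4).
Σ a^n = 1/(1 − a) = 1/1633;  first 5 digits = (1, 6, 13, 9, 12)

v_17(a) = 1 ≥ 1, so the series converges in ℤ_17 to 1/(1 − a) = 1/(1 − (-1632)) = 1/1633. Expand this rational in ℤ_17: compute digits iteratively via d_i = x_i mod 17, x_{i+1} = (x_i − d_i)/17. The first 5 digits are (1, 6, 13, 9, 12).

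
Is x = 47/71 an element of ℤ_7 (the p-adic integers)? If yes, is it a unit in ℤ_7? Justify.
x ∈ ℤ_7^× (unit); v_7(x) = 0

ℤ_7 = {x ∈ ℚ_7 : v_7(x) ≥ 0} and ℤ_7^× = {x ∈ ℤ_7 : v_7(x) = 0}. Here v_7(47/71) = v_7(num) − v_7(den) = 0; compare against these criteria.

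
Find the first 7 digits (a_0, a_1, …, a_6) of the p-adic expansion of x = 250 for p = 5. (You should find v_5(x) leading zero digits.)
(a_0, …, a_6) = (0, 0, 0, 2, 0, 0, 0)

v_5(250) = 3, so a_0 = ... = a_2 = 0. Factor out: x = 5^3 · u with u = 2 a unit in ℤ_5. Expand u iteratively via a_{v+i} = u_i mod 5, u_{i+1} = (u_i − a_{v+i})/5:
  u_0 = 2;  a_3 = 2;  u_1 = (u_0 − 2)/5 = 0
  u_1 = 0;  a_4 = 0;  u_2 = (u_1 − 0)/5 = 0
  u_2 = 0;  a_5 = 0;  u_3 = (u_2 − 0)/5 = 0
  u_3 = 0;  a_6 = 0;  u_4 = (u_3 − 0)/5 = 0
Digits: (0, 0, 0, 2, 0, 0, 0).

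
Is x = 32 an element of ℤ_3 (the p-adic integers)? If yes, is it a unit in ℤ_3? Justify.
x ∈ ℤ_3^× (unit); v_3(x) = 0

ℤ_3 = {x ∈ ℚ_3 : v_3(x) ≥ 0} and ℤ_3^× = {x ∈ ℤ_3 : v_3(x) = 0}. Here v_3(32) = v_3(num) − v_3(den) = 0; compare against these criteria.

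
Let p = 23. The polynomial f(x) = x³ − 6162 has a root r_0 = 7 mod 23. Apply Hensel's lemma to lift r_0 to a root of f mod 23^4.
r_3 = 104749 (mod 279841)

Hensel: r_{i+1} = r_i − f(r_i)/f′(r_i) mod 23^{i+2}, where f′(x) = 3x². Iterate:
  r_0 = 7 (mod 23)
  r_1 = 7 (mod 529)
  r_2 = 7413 (mod 12167)
  r_3 = 104749 (mod 279841)
Final: r = 104749 with f(r) ≡ 0 mod 23^4.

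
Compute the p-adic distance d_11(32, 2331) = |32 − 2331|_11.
d_11(32, 2331) = 1/121

Step 1 — x − y = 32 − 2331 = -2299. Step 2 — v_11(-2299) = 2 (factor: -2299 = −(11^2 · 19); the sign does not affect v_p). Step 3 — |x − y|_11 = 11^{-2} = 1/121.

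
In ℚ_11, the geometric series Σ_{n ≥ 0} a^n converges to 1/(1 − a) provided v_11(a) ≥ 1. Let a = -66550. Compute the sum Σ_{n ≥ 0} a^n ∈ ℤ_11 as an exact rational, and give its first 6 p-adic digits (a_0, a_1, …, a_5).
Σ a^n = 1/(1 − a) = 1/66551;  first 6 digits = (1, 0, 0, 5, 6, 10)

v_11(a) = 3 ≥ 1, so the series converges in ℤ_11 to 1/(1 − a) = 1/(1 − (-66550)) = 1/66551. Expand this rational in ℤ_11: compute digits iteratively via d_i = x_i mod 11, x_{i+1} = (x_i − d_i)/11. The first 6 digits are (1, 0, 0, 5, 6, 10).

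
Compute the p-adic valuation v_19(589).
v_19(589) = 1

v_19(n) is the largest exponent k such that 19^k divides n. Factor out: 589 = 19^1 · 31. (Sign doesn't affect v_p.) So v_19(589) = 1.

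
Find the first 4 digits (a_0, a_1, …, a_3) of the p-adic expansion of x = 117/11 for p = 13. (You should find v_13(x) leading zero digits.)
(a_0, …, a_3) = (0, 2, 7, 3)

v_13(117/11) = 1, so a_0 = ... = a_0 = 0. Factor out: x = 13^1 · u with u = 9/11 a unit in ℤ_13. Expand u iteratively via a_{v+i} = u_i mod 13, u_{i+1} = (u_i − a_{v+i})/13:
  u_0 = 9/11;  a_1 = 2;  u_1 = (u_0 − 2)/13 = -1/11
  u_1 = -1/11;  a_2 = 7;  u_2 = (u_1 − 7)/13 = -6/11
  u_2 = -6/11;  a_3 = 3;  u_3 = (u_2 − 3)/13 = -3/11
Digits: (0, 2, 7, 3).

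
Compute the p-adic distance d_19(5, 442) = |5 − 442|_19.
d_19(5, 442) = 1/19

Step 1 — x − y = 5 − 442 = -437. Step 2 — v_19(-437) = 1 (factor: -437 = −(19^1 · 23); the sign does not affect v_p). Step 3 — |x − y|_19 = 19^{-1} = 1/19.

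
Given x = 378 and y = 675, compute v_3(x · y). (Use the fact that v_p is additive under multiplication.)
v_3(255150) = 6

v_p(x) = 3 (factor: 378 = 3^3 · 14); v_p(y) = 3 (factor: 675 = 3^3 · 25). Additivity: v_p(xy) = v_p(x) + v_p(y) = 3 + 3 = 6. (Direct check: xy = 255150 = 3^6 · (350).)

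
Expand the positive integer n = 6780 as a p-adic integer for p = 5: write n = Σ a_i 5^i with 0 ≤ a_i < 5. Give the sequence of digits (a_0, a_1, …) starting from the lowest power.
(a_0, a_1, …) = (0, 1, 1, 4, 0, 2)

Repeated division by 5 gives the digits low-to-high: 6780 = 1·5^1 + 1·5^2 + 4·5^3 + 2·5^5. Digit sequence: (0, 1, 1, 4, 0, 2).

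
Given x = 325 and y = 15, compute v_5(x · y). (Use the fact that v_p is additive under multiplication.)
v_5(4875) = 3

v_p(x) = 2 (factor: 325 = 5^2 · 13); v_p(y) = 1 (factor: 15 = 5^1 · 3). Additivity: v_p(xy) = v_p(x) + v_p(y) = 2 + 1 = 3. (Direct check: xy = 4875 = 5^3 · (39).)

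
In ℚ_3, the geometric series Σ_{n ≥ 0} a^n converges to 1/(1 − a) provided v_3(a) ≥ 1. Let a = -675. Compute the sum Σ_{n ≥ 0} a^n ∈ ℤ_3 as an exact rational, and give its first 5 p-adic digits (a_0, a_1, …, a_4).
Σ a^n = 1/(1 − a) = 1/676;  first 5 digits = (1, 0, 0, 2, 0)

v_3(a) = 3 ≥ 1, so the series converges in ℤ_3 to 1/(1 − a) = 1/(1 − (-675)) = 1/676. Expand this rational in ℤ_3: compute digits iteratively via d_i = x_i mod 3, x_{i+1} = (x_i − d_i)/3. The first 5 digits are (1, 0, 0, 2, 0).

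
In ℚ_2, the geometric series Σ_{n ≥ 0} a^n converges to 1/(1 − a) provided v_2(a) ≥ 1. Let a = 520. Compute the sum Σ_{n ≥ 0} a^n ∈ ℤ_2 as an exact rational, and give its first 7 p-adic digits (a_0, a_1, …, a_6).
Σ a^n = 1/(1 − a) = -1/519;  first 7 digits = (1, 0, 0, 1, 0, 0, 1)

v_2(a) = 3 ≥ 1, so the series converges in ℤ_2 to 1/(1 − a) = 1/(1 − 520) = -1/519. Expand this rational in ℤ_2: compute digits iteratively via d_i = x_i mod 2, x_{i+1} = (x_i − d_i)/2. The first 7 digits are (1, 0, 0, 1, 0, 0, 1).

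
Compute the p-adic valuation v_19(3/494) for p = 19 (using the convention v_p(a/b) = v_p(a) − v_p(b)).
v_19(3/494) = -1

Factor powers of 19 from the numerator and denominator of the reduced fraction: 3 = 19^0 · 3 and 494 = 19^1 · 26. Apply v_p(a/b) = v_p(a) − v_p(b): v_19(3/494) = 0 − 1 = -1.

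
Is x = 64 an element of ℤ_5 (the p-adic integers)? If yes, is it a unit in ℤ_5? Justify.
x ∈ ℤ_5^× (unit); v_5(x) = 0

ℤ_5 = {x ∈ ℚ_5 : v_5(x) ≥ 0} and ℤ_5^× = {x ∈ ℤ_5 : v_5(x) = 0}. Here v_5(64) = v_5(num) − v_5(den) = 0; compare against these criteria.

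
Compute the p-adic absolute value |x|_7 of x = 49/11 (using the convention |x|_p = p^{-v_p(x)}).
|49/11|_7 = 1/49

Step 1 — compute v_7(x) by factoring powers of 7 out of the numerator and denominator: v_7(49/11) = 2. Step 2 — apply |x|_p = p^{-v_p(x)} = 7^{-2} = 1/49.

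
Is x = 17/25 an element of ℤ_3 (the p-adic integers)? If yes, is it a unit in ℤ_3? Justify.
x ∈ ℤ_3^× (unit); v_3(x) = 0

ℤ_3 = {x ∈ ℚ_3 : v_3(x) ≥ 0} and ℤ_3^× = {x ∈ ℤ_3 : v_3(x) = 0}. Here v_3(17/25) = v_3(num) − v_3(den) = 0; compare against these criteria.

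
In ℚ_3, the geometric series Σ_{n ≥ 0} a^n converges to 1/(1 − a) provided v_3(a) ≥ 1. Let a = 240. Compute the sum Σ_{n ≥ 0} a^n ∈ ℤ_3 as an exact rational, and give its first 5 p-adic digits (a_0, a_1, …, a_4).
Σ a^n = 1/(1 − a) = -1/239;  first 5 digits = (1, 2, 0, 2, 0)

v_3(a) = 1 ≥ 1, so the series converges in ℤ_3 to 1/(1 − a) = 1/(1 − 240) = -1/239. Expand this rational in ℤ_3: compute digits iteratively via d_i = x_i mod 3, x_{i+1} = (x_i − d_i)/3. The first 5 digits are (1, 2, 0, 2, 0).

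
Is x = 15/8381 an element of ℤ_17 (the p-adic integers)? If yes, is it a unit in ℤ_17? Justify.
x ∉ ℤ_17 (v_17(x) = -2 < 0)

ℤ_17 = {x ∈ ℚ_17 : v_17(x) ≥ 0} and ℤ_17^× = {x ∈ ℤ_17 : v_17(x) = 0}. Here v_17(15/8381) = v_17(num) − v_17(den) = -2; compare against these criteria.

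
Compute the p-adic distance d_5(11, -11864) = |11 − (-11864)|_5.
d_5(11, -11864) = 1/625

Step 1 — x − y = 11 − (-11864) = 11875. Step 2 — v_5(11875) = 4 (factor: 11875 = (5^4 · 19); the sign does not affect v_p). Step 3 — |x − y|_5 = 5^{-4} = 1/625.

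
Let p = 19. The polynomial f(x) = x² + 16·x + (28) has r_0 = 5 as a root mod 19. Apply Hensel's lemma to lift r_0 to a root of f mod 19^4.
r_3 = 130307 (mod 130321)

Hensel: r_{i+1} = r_i − f(r_i)·(f′(r_i))^{-1} mod 19^{i+2}, f′(x) = 2x + 16. Iterate:
  r_0 = 5 (mod 19)
  r_1 = 347 (mod 361)
  r_2 = 6845 (mod 6859)
  r_3 = 130307 (mod 130321)
Final: r = 130307 satisfies f(r) ≡ 0 mod 19^4.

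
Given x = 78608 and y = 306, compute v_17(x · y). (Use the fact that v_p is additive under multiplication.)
v_17(24054048) = 4

v_p(x) = 3 (factor: 78608 = 17^3 · 16); v_p(y) = 1 (factor: 306 = 17^1 · 18). Additivity: v_p(xy) = v_p(x) + v_p(y) = 3 + 1 = 4. (Direct check: xy = 24054048 = 17^4 · (288).)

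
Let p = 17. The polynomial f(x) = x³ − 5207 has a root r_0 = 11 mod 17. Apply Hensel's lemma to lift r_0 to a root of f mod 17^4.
r_3 = 64526 (mod 83521)

Hensel: r_{i+1} = r_i − f(r_i)/f′(r_i) mod 17^{i+2}, where f′(x) = 3x². Iterate:
  r_0 = 11 (mod 17)
  r_1 = 79 (mod 289)
  r_2 = 657 (mod 4913)
  r_3 = 64526 (mod 83521)
Final: r = 64526 with f(r) ≡ 0 mod 17^4.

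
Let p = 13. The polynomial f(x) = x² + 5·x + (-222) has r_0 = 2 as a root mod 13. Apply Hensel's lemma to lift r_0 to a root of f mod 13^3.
r_2 = 457 (mod 2197)

Hensel: r_{i+1} = r_i − f(r_i)·(f′(r_i))^{-1} mod 13^{i+2}, f′(x) = 2x + 5. Iterate:
  r_0 = 2 (mod 13)
  r_1 = 119 (mod 169)
  r_2 = 457 (mod 2197)
Final: r = 457 satisfies f(r) ≡ 0 mod 13^3.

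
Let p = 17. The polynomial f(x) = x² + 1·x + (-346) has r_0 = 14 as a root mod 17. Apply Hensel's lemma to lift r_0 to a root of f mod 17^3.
r_2 = 2819 (mod 4913)

Hensel: r_{i+1} = r_i − f(r_i)·(f′(r_i))^{-1} mod 17^{i+2}, f′(x) = 2x + 1. Iterate:
  r_0 = 14 (mod 17)
  r_1 = 218 (mod 289)
  r_2 = 2819 (mod 4913)
Final: r = 2819 satisfies f(r) ≡ 0 mod 17^3.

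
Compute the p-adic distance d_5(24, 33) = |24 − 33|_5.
d_5(24, 33) = 1

Step 1 — x − y = 24 − 33 = -9. Step 2 — v_5(-9) = 0 (factor: -9 = −(5^0 · 9); the sign does not affect v_p). Step 3 — |x − y|_5 = 5^{0} = 1.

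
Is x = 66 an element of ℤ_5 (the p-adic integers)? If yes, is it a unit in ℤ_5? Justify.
x ∈ ℤ_5^× (unit); v_5(x) = 0

ℤ_5 = {x ∈ ℚ_5 : v_5(x) ≥ 0} and ℤ_5^× = {x ∈ ℤ_5 : v_5(x) = 0}. Here v_5(66) = v_5(num) − v_5(den) = 0; compare against these criteria.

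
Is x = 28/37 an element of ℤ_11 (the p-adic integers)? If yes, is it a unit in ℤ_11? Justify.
x ∈ ℤ_11^× (unit); v_11(x) = 0

ℤ_11 = {x ∈ ℚ_11 : v_11(x) ≥ 0} and ℤ_11^× = {x ∈ ℤ_11 : v_11(x) = 0}. Here v_11(28/37) = v_11(num) − v_11(den) = 0; compare against these criteria.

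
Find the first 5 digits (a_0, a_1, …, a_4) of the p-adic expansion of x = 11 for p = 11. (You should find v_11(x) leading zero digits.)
(a_0, …, a_4) = (0, 1, 0, 0, 0)

v_11(11) = 1, so a_0 = ... = a_0 = 0. Factor out: x = 11^1 · u with u = 1 a unit in ℤ_11. Expand u iteratively via a_{v+i} = u_i mod 11, u_{i+1} = (u_i − a_{v+i})/11:
  u_0 = 1;  a_1 = 1;  u_1 = (u_0 − 1)/11 = 0
  u_1 = 0;  a_2 = 0;  u_2 = (u_1 − 0)/11 = 0
  u_2 = 0;  a_3 = 0;  u_3 = (u_2 − 0)/11 = 0
  u_3 = 0;  a_4 = 0;  u_4 = (u_3 − 0)/11 = 0
Digits: (0, 1, 0, 0, 0).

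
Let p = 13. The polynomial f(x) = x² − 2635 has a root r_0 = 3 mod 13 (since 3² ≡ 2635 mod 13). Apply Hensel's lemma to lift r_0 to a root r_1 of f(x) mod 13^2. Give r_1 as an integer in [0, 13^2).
r_1 = 159 (mod 169)

Hensel's recurrence: r_{i+1} = r_i − f(r_i)·(f′(r_i))^{-1} mod 13^{i+2}, with f′(x) = 2x. Iterate:
  r_0 = 3 (mod 13)
  r_1 = 159 (mod 169)
Final: r_1 = 159, and one checks f(r_1) ≡ 0 mod 13^2.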